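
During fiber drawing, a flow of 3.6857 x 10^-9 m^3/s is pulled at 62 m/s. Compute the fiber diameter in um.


Cross-sectional area from continuity:
  A = Q / v = 3.6857 x 10^-9 / 62 = 5.944677 x 10^-11 m^2
Diameter from circular cross-section:
  d = sqrt(4A / pi) * 10^6 (m -> um)
  d = sqrt(4 * 5.944677 x 10^-11 / pi) * 10^6 = 8.7 um

8.7 um


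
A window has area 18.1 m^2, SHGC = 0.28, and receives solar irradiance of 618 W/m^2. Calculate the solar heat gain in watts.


Solar heat gain: Q = Area * SHGC * Irradiance
  Q = 18.1 * 0.28 * 618 = 3132 W

3132 W


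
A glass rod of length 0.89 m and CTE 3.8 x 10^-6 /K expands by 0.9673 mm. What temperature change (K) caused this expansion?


Rearrange dL = alpha * L0 * dT for dT:
  dT = dL / (alpha * L0)
  dL (m) = 0.9673 / 1000 = 0.0009673
  dT = 0.0009673 / ((3.8 x 10^-6) * 0.89) = 286.0 K

286.0 K


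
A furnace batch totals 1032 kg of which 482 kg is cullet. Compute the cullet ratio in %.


Cullet ratio = (cullet mass / total batch mass) * 100
  Ratio = 482 / 1032 * 100 = 46.71%

46.71%


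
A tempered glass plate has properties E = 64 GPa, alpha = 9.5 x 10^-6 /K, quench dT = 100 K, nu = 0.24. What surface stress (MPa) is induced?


Tempering stress: sigma = E * alpha * dT / (1 - nu)
  E (MPa) = 64 * 1000 = 64000
  Numerator = 64000 * (9.5 x 10^-6) * 100 = 60.8
  Denominator = 1 - 0.24 = 0.76
  sigma = 60.8 / 0.76 = 80.0 MPa

80.0 MPa


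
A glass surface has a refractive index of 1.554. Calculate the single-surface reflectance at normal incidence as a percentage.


Fresnel reflectance at normal incidence:
  R = ((n - 1)/(n + 1))^2
  (n - 1)/(n + 1) = (1.554 - 1)/(1.554 + 1) = 0.216915
  R = 0.216915^2 = 0.0470521
  R(%) = 0.0470521 * 100 = 4.705%

4.705%


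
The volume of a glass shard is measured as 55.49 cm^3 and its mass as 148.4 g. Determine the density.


Use the definition of density:
  rho = mass / volume
  rho = 148.4 / 55.49 = 2.674 g/cm^3

2.674 g/cm^3


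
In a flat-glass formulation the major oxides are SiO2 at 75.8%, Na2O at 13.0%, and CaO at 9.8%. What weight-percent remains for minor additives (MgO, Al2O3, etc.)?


Sum the three major oxides:
  SiO2 + Na2O + CaO = 75.8 + 13.0 + 9.8 = 98.6%
Subtract from 100%:
  Others = 100 - 98.6 = 1.4%

1.4%


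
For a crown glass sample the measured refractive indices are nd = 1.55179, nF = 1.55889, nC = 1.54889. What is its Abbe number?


Abbe number formula: Vd = (nd - 1) / (nF - nC)
  nd - 1 = 1.55179 - 1 = 0.55179
  nF - nC = 1.55889 - 1.54889 = 0.01
  Vd = 0.55179 / 0.01 = 55.18

55.18


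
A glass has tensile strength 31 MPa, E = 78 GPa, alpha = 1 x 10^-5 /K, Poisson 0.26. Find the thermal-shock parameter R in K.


Thermal shock resistance: R = sigma * (1 - nu) / (E * alpha)
  Numerator = 31 * (1 - 0.26) = 22.94
  Denominator = 78 * 1000 * (1 x 10^-5) = 0.78
  R = 22.94 / 0.78 = 29.4 K

29.4 K


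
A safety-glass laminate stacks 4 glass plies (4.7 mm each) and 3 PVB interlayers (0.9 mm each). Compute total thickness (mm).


Total thickness = glass contribution + PVB contribution
  Glass: 4 * 4.7 = 18.8 mm
  PVB: 3 * 0.9 = 2.7 mm
  Total = 18.8 + 2.7 = 21.5 mm

21.5 mm


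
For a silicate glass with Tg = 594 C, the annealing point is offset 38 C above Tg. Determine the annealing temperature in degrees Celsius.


The annealing temperature is Tg plus the offset:
  T_anneal = 594 + 38 = 632 C

632 C


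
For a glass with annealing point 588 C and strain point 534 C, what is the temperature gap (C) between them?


Gap = T_anneal - T_strain:
  gap = 588 - 534 = 54 C

54 C


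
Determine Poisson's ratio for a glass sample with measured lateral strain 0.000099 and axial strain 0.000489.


Poisson's ratio: nu = lateral strain / axial strain
  nu = 0.000099 / 0.000489 = 0.2025

0.2025


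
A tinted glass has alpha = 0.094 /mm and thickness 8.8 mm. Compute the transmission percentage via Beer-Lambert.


Beer-Lambert law: T = exp(-alpha * thickness)
  exponent = -0.094 * 8.8 = -0.8272
  T = exp(-0.8272) = 0.4373
  Percentage = 0.4373 * 100 = 43.73%

43.73%


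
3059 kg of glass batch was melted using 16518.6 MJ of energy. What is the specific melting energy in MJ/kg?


Rearrange E = m * s for s:
  s = E / m
  s = 16518.6 / 3059 = 5.4 MJ/kg

5.4 MJ/kg


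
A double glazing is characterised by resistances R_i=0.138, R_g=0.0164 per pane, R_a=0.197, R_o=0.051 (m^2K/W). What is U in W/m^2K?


Total thermal resistance (series):
  R_total = R_in + R_glass + R_air + R_glass + R_out
  R_total = 0.138 + 0.0164 + 0.197 + 0.0164 + 0.051 = 0.4188 m^2K/W
U-value = 1 / R_total = 1 / 0.4188 = 2.388 W/m^2K

2.388 W/m^2K


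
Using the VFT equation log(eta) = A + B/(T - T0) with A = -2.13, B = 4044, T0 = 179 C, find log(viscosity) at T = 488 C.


VFT equation: log(eta) = A + B / (T - T0)
  T - T0 = 488 - 179 = 309
  B / (T - T0) = 4044 / 309 = 13.087
  log(eta) = -2.13 + 13.087 = 10.957

10.957


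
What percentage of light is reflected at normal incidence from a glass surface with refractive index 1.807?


Fresnel reflectance at normal incidence:
  R = ((n - 1)/(n + 1))^2
  (n - 1)/(n + 1) = (1.807 - 1)/(1.807 + 1) = 0.287496
  R = 0.287496^2 = 0.082654
  R(%) = 0.082654 * 100 = 8.265%

8.265%


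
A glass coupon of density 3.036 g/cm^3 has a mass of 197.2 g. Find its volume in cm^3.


Rearrange rho = m / V:
  V = m / rho
  V = 197.2 / 3.036 = 64.954 cm^3

64.954 cm^3


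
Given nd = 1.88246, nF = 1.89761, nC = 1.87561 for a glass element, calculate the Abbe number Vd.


Abbe number formula: Vd = (nd - 1) / (nF - nC)
  nd - 1 = 1.88246 - 1 = 0.88246
  nF - nC = 1.89761 - 1.87561 = 0.022
  Vd = 0.88246 / 0.022 = 40.11

40.11


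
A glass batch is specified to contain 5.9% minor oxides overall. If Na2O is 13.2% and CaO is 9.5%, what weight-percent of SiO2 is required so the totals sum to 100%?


Known pieces sum to 100%:
  SiO2 = 100 - (others + Na2O + CaO)
  SiO2 = 100 - (5.9 + 13.2 + 9.5) = 71.4%

71.4%


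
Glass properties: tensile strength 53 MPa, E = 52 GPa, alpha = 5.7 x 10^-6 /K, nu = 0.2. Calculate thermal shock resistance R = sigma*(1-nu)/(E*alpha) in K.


Thermal shock resistance: R = sigma * (1 - nu) / (E * alpha)
  Numerator = 53 * (1 - 0.2) = 42.4
  Denominator = 52 * 1000 * (5.7 x 10^-6) = 0.2964
  R = 42.4 / 0.2964 = 143.0 K

143.0 K


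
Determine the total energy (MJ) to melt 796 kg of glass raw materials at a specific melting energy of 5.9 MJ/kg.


Total energy = mass * specific energy
  E = 796 * 5.9 = 4696.4 MJ

4696.4 MJ


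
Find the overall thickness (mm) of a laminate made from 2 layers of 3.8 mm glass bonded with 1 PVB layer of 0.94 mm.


Total thickness = glass contribution + PVB contribution
  Glass: 2 * 3.8 = 7.6 mm
  PVB: 1 * 0.94 = 0.94 mm
  Total = 7.6 + 0.94 = 8.54 mm

8.54 mm


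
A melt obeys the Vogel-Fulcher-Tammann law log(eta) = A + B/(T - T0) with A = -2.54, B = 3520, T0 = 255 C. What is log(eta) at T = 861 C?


VFT equation: log(eta) = A + B / (T - T0)
  T - T0 = 861 - 255 = 606
  B / (T - T0) = 3520 / 606 = 5.809
  log(eta) = -2.54 + 5.809 = 3.269

3.269


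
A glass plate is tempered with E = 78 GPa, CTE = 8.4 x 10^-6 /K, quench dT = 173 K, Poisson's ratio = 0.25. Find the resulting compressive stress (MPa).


Tempering stress: sigma = E * alpha * dT / (1 - nu)
  E (MPa) = 78 * 1000 = 78000
  Numerator = 78000 * (8.4 x 10^-6) * 173 = 113.3496
  Denominator = 1 - 0.25 = 0.75
  sigma = 113.3496 / 0.75 = 151.1 MPa

151.1 MPa


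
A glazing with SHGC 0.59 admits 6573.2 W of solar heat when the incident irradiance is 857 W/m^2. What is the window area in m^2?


Rearrange Q = Area * SHGC * Irradiance:
  Area = Q / (SHGC * Irradiance)
  Area = 6573.2 / (0.59 * 857) = 13.0 m^2

13.0 m^2


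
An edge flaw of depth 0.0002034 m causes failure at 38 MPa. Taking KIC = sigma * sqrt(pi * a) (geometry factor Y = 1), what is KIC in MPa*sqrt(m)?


Fracture toughness: KIC = sigma * sqrt(pi * a)
  pi * a = pi * 0.0002034 = 0.000639
  sqrt(pi * a) = 0.025278
  KIC = 38 * 0.025278 = 0.961 MPa*sqrt(m)

0.961 MPa*sqrt(m)


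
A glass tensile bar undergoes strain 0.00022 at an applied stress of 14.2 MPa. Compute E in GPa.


Young's modulus: E = stress / strain
  E = 14.2 MPa / 0.00022 = 64545.45 MPa
Convert to GPa: 64545.45 / 1000 = 64.55 GPa

64.55 GPa


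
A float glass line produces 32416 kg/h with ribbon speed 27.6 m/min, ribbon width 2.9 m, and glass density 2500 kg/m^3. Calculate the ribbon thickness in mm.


Ribbon cross-section from mass balance:
  Volume rate = throughput / density = 32416 / 2500 = 12.9664 m^3/h
  thickness = volume rate / (speed * 60 * width), i.e.
  thickness = throughput / (60 * speed * width * density) * 1000
  thickness = 32416 / (60 * 27.6 * 2.9 * 2500) * 1000 = 2.7 mm

2.7 mm


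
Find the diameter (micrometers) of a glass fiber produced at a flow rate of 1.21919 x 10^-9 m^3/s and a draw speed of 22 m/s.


Cross-sectional area from continuity:
  A = Q / v = 1.21919 x 10^-9 / 22 = 5.541773 x 10^-11 m^2
Diameter from circular cross-section:
  d = sqrt(4A / pi) * 10^6 (m -> um)
  d = sqrt(4 * 5.541773 x 10^-11 / pi) * 10^6 = 8.4 um

8.4 um


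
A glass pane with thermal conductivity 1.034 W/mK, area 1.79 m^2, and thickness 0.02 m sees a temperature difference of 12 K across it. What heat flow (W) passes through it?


Fourier's law: Q = k * A * dT / t
  Q = 1.034 * 1.79 * 12 / 0.02
  Q = 22.21032 / 0.02 = 1110.5 W

1110.5 W


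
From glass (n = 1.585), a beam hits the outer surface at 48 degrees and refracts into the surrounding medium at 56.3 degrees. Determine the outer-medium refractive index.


Apply Snell's law: n1 * sin(theta1) = n2 * sin(theta2)
  n2 = n1 * sin(theta1) / sin(theta2)
  sin(48) = 0.743145
  sin(56.3) = 0.831954
  n2 = 1.585 * 0.743145 / 0.831954 = 1.4158

1.4158


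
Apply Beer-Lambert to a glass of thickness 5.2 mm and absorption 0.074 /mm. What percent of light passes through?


Beer-Lambert law: T = exp(-alpha * thickness)
  exponent = -0.074 * 5.2 = -0.3848
  T = exp(-0.3848) = 0.6806
  Percentage = 0.6806 * 100 = 68.06%

68.06%


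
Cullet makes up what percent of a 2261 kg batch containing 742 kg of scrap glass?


Cullet ratio = (cullet mass / total batch mass) * 100
  Ratio = 742 / 2261 * 100 = 32.82%

32.82%


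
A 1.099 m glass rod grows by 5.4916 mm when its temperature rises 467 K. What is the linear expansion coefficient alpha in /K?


Rearrange dL = alpha * L0 * dT for alpha:
  alpha = dL / (L0 * dT)
  alpha = (5.4916 / 1000) / (1.099 * 467) = 0.0000107 /K = 1.07 x 10^-5 /K

1.07 x 10^-5 /K


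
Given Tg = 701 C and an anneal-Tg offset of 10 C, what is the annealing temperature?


The annealing temperature is Tg plus the offset:
  T_anneal = 701 + 10 = 711 C

711 C


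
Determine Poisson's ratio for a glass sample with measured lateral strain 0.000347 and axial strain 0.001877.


Poisson's ratio: nu = lateral strain / axial strain
  nu = 0.000347 / 0.001877 = 0.1849

0.1849


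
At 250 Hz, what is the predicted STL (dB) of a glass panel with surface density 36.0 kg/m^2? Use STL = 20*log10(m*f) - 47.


Mass law: STL = 20 * log10(m * f) - 47
  m * f = 36.0 * 250 = 9000
  log10(9000) = 3.95424
  STL = 20 * 3.95424 - 47 = 79.0848 - 47 = 32.1 dB

32.1 dB


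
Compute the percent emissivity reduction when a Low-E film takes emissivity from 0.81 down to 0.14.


Percentage reduction = (1 - coated/uncoated) * 100
  Ratio = 0.14 / 0.81 = 0.1728
  Reduction = (1 - 0.1728) * 100 = 82.7%

82.7%


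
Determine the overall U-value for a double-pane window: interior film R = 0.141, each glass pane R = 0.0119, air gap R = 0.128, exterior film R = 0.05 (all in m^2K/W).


Total thermal resistance (series):
  R_total = R_in + R_glass + R_air + R_glass + R_out
  R_total = 0.141 + 0.0119 + 0.128 + 0.0119 + 0.05 = 0.3428 m^2K/W
U-value = 1 / R_total = 1 / 0.3428 = 2.917 W/m^2K

2.917 W/m^2K


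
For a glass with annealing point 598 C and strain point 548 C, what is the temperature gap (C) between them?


Gap = T_anneal - T_strain:
  gap = 598 - 548 = 50 C

50 C


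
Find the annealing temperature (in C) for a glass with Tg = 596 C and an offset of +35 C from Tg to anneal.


The annealing temperature is Tg plus the offset:
  T_anneal = 596 + 35 = 631 C

631 C


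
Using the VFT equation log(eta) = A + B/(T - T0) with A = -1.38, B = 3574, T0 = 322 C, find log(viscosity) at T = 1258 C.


VFT equation: log(eta) = A + B / (T - T0)
  T - T0 = 1258 - 322 = 936
  B / (T - T0) = 3574 / 936 = 3.818
  log(eta) = -1.38 + 3.818 = 2.438

2.438


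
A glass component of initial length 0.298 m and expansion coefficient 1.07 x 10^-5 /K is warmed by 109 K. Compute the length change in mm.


Thermal expansion formula: dL = alpha * L0 * dT
  dL = (1.07 x 10^-5) * 0.298 * 109 = 0.00034756 m
Convert to mm: 0.00034756 * 1000 = 0.3476 mm

0.3476 mm


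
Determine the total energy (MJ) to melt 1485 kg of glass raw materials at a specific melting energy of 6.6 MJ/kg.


Total energy = mass * specific energy
  E = 1485 * 6.6 = 9801 MJ

9801 MJ


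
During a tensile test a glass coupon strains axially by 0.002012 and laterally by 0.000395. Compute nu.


Poisson's ratio: nu = lateral strain / axial strain
  nu = 0.000395 / 0.002012 = 0.1963

0.1963


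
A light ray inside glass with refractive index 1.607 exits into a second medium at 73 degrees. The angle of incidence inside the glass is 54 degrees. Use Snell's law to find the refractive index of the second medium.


Apply Snell's law: n1 * sin(theta1) = n2 * sin(theta2)
  n2 = n1 * sin(theta1) / sin(theta2)
  sin(54) = 0.809017
  sin(73) = 0.956305
  n2 = 1.607 * 0.809017 / 0.956305 = 1.3595

1.3595


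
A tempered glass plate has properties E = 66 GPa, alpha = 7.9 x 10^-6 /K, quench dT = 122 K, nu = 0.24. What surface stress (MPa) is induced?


Tempering stress: sigma = E * alpha * dT / (1 - nu)
  E (MPa) = 66 * 1000 = 66000
  Numerator = 66000 * (7.9 x 10^-6) * 122 = 63.6108
  Denominator = 1 - 0.24 = 0.76
  sigma = 63.6108 / 0.76 = 83.7 MPa

83.7 MPa


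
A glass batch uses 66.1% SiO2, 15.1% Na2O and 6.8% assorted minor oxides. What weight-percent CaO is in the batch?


Pieces sum to 100%:
  CaO = 100 - (SiO2 + Na2O + others)
  CaO = 100 - (66.1 + 15.1 + 6.8) = 12.0%

12.0%


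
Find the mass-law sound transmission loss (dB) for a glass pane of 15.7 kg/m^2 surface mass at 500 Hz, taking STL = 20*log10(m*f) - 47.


Mass law: STL = 20 * log10(m * f) - 47
  m * f = 15.7 * 500 = 7850
  log10(7850) = 3.89487
  STL = 20 * 3.89487 - 47 = 77.8974 - 47 = 30.9 dB

30.9 dB


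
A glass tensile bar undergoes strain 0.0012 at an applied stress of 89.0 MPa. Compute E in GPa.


Young's modulus: E = stress / strain
  E = 89.0 MPa / 0.0012 = 74166.67 MPa
Convert to GPa: 74166.67 / 1000 = 74.17 GPa

74.17 GPa


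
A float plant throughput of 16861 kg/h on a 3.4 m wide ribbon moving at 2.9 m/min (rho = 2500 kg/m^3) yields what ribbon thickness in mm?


Ribbon cross-section from mass balance:
  Volume rate = throughput / density = 16861 / 2500 = 6.7444 m^3/h
  thickness = volume rate / (speed * 60 * width), i.e.
  thickness = throughput / (60 * speed * width * density) * 1000
  thickness = 16861 / (60 * 2.9 * 3.4 * 2500) * 1000 = 11.4 mm

11.4 mm


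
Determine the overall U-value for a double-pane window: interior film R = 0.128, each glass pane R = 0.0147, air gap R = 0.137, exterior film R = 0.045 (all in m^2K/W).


Total thermal resistance (series):
  R_total = R_in + R_glass + R_air + R_glass + R_out
  R_total = 0.128 + 0.0147 + 0.137 + 0.0147 + 0.045 = 0.3394 m^2K/W
U-value = 1 / R_total = 1 / 0.3394 = 2.946 W/m^2K

2.946 W/m^2K


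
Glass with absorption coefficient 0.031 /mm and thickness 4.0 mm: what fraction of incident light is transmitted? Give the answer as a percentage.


Beer-Lambert law: T = exp(-alpha * thickness)
  exponent = -0.031 * 4.0 = -0.124
  T = exp(-0.124) = 0.8834
  Percentage = 0.8834 * 100 = 88.34%

88.34%


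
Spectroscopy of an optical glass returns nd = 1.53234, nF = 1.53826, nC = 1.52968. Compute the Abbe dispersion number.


Abbe number formula: Vd = (nd - 1) / (nF - nC)
  nd - 1 = 1.53234 - 1 = 0.53234
  nF - nC = 1.53826 - 1.52968 = 0.00858
  Vd = 0.53234 / 0.00858 = 62.04

62.04


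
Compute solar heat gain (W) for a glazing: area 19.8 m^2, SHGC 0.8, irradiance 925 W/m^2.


Solar heat gain: Q = Area * SHGC * Irradiance
  Q = 19.8 * 0.8 * 925 = 14652 W

14652 W


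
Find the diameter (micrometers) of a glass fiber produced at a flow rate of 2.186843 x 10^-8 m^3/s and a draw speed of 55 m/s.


Cross-sectional area from continuity:
  A = Q / v = 2.186843 x 10^-8 / 55 = 3.976078 x 10^-10 m^2
Diameter from circular cross-section:
  d = sqrt(4A / pi) * 10^6 (m -> um)
  d = sqrt(4 * 3.976078 x 10^-10 / pi) * 10^6 = 22.5 um

22.5 um


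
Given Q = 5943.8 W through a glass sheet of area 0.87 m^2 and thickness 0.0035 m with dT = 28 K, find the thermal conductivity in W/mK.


Fourier's law rearranged: k = Q * t / (A * dT)
  Numerator = 5943.8 * 0.0035 = 20.8033
  Denominator = 0.87 * 28 = 24.36
  k = 20.8033 / 24.36 = 0.854 W/mK

0.854 W/mK


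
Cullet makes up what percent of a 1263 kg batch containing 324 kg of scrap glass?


Cullet ratio = (cullet mass / total batch mass) * 100
  Ratio = 324 / 1263 * 100 = 25.65%

25.65%


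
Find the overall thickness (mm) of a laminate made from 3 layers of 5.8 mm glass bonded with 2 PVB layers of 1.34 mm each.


Total thickness = glass contribution + PVB contribution
  Glass: 3 * 5.8 = 17.4 mm
  PVB: 2 * 1.34 = 2.68 mm
  Total = 17.4 + 2.68 = 20.08 mm

20.08 mm


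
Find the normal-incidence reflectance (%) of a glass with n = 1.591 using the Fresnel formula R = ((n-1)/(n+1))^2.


Fresnel reflectance at normal incidence:
  R = ((n - 1)/(n + 1))^2
  (n - 1)/(n + 1) = (1.591 - 1)/(1.591 + 1) = 0.228097
  R = 0.228097^2 = 0.0520282
  R(%) = 0.0520282 * 100 = 5.203%

5.203%


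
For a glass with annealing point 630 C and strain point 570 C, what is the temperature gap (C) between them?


Gap = T_anneal - T_strain:
  gap = 630 - 570 = 60 C

60 C


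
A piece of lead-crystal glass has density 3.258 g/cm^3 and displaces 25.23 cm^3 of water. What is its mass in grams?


Rearrange rho = m / V:
  m = rho * V
  m = 3.258 * 25.23 = 82.199 g

82.199 g


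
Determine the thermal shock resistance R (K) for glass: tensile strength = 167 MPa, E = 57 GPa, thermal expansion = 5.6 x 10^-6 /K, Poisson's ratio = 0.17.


Thermal shock resistance: R = sigma * (1 - nu) / (E * alpha)
  Numerator = 167 * (1 - 0.17) = 138.61
  Denominator = 57 * 1000 * (5.6 x 10^-6) = 0.3192
  R = 138.61 / 0.3192 = 434.2 K

434.2 K


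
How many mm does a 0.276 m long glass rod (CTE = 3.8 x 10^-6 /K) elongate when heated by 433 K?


Thermal expansion formula: dL = alpha * L0 * dT
  dL = (3.8 x 10^-6) * 0.276 * 433 = 0.00045413 m
Convert to mm: 0.00045413 * 1000 = 0.4541 mm

0.4541 mm


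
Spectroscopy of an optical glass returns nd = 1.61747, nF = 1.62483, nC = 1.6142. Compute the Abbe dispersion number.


Abbe number formula: Vd = (nd - 1) / (nF - nC)
  nd - 1 = 1.61747 - 1 = 0.61747
  nF - nC = 1.62483 - 1.6142 = 0.01063
  Vd = 0.61747 / 0.01063 = 58.09

58.09


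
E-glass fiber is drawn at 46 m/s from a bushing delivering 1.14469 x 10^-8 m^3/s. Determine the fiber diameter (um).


Cross-sectional area from continuity:
  A = Q / v = 1.14469 x 10^-8 / 46 = 2.488457 x 10^-10 m^2
Diameter from circular cross-section:
  d = sqrt(4A / pi) * 10^6 (m -> um)
  d = sqrt(4 * 2.488457 x 10^-10 / pi) * 10^6 = 17.8 um

17.8 um


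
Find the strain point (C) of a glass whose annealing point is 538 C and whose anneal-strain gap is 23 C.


Strain point = annealing point - difference:
  T_strain = 538 - 23 = 515 C

515 C


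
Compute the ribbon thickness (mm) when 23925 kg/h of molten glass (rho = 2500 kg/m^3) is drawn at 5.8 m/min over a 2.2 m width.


Ribbon cross-section from mass balance:
  Volume rate = throughput / density = 23925 / 2500 = 9.57 m^3/h
  thickness = volume rate / (speed * 60 * width), i.e.
  thickness = throughput / (60 * speed * width * density) * 1000
  thickness = 23925 / (60 * 5.8 * 2.2 * 2500) * 1000 = 12.5 mm

12.5 mm


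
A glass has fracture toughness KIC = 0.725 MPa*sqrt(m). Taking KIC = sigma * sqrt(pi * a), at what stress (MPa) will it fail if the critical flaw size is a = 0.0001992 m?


Rearrange KIC = sigma * sqrt(pi * a):
  sigma = KIC / sqrt(pi * a)
  sqrt(pi * 0.0001992) = 0.025016
  sigma = 0.725 / 0.025016 = 28.98 MPa

28.98 MPa


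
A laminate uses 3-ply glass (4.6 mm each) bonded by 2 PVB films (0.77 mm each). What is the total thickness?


Total thickness = glass contribution + PVB contribution
  Glass: 3 * 4.6 = 13.8 mm
  PVB: 2 * 0.77 = 1.54 mm
  Total = 13.8 + 1.54 = 15.34 mm

15.34 mm


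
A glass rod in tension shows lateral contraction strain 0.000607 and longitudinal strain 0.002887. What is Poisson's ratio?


Poisson's ratio: nu = lateral strain / axial strain
  nu = 0.000607 / 0.002887 = 0.2103

0.2103


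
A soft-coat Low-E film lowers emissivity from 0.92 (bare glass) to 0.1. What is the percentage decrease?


Percentage reduction = (1 - coated/uncoated) * 100
  Ratio = 0.1 / 0.92 = 0.1087
  Reduction = (1 - 0.1087) * 100 = 89.1%

89.1%


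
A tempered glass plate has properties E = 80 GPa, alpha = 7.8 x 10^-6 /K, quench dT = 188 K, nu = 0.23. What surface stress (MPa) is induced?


Tempering stress: sigma = E * alpha * dT / (1 - nu)
  E (MPa) = 80 * 1000 = 80000
  Numerator = 80000 * (7.8 x 10^-6) * 188 = 117.312
  Denominator = 1 - 0.23 = 0.77
  sigma = 117.312 / 0.77 = 152.4 MPa

152.4 MPa


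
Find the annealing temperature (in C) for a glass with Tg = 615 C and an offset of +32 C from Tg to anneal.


The annealing temperature is Tg plus the offset:
  T_anneal = 615 + 32 = 647 C

647 C


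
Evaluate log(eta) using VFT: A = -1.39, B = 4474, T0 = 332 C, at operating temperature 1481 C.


VFT equation: log(eta) = A + B / (T - T0)
  T - T0 = 1481 - 332 = 1149
  B / (T - T0) = 4474 / 1149 = 3.894
  log(eta) = -1.39 + 3.894 = 2.504

2.504


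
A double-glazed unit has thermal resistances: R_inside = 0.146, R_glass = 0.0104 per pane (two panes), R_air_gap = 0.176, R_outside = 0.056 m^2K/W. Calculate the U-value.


Total thermal resistance (series):
  R_total = R_in + R_glass + R_air + R_glass + R_out
  R_total = 0.146 + 0.0104 + 0.176 + 0.0104 + 0.056 = 0.3988 m^2K/W
U-value = 1 / R_total = 1 / 0.3988 = 2.508 W/m^2K

2.508 W/m^2K


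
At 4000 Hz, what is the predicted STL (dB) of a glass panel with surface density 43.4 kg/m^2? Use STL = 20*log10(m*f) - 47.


Mass law: STL = 20 * log10(m * f) - 47
  m * f = 43.4 * 4000 = 173600
  log10(173600) = 5.23955
  STL = 20 * 5.23955 - 47 = 104.791 - 47 = 57.8 dB

57.8 dB


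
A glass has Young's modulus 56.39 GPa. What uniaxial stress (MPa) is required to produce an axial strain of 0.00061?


Rearrange E = sigma / epsilon:
  sigma = E * epsilon
  E (MPa) = 56.39 * 1000 = 56390
  sigma = 56390 * 0.00061 = 34.4 MPa

34.4 MPa


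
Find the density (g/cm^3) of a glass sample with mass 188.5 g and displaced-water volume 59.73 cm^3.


Use the definition of density:
  rho = mass / volume
  rho = 188.5 / 59.73 = 3.156 g/cm^3

3.156 g/cm^3


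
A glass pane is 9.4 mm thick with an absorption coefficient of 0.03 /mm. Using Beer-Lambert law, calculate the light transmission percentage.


Beer-Lambert law: T = exp(-alpha * thickness)
  exponent = -0.03 * 9.4 = -0.282
  T = exp(-0.282) = 0.7543
  Percentage = 0.7543 * 100 = 75.43%

75.43%


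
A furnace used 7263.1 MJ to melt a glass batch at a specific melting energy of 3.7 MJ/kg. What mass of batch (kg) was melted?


Rearrange E = m * s for m:
  m = E / s
  m = 7263.1 / 3.7 = 1963.0 kg

1963.0 kg


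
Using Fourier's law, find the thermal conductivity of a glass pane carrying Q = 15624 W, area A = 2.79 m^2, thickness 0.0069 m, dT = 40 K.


Fourier's law rearranged: k = Q * t / (A * dT)
  Numerator = 15624 * 0.0069 = 107.8056
  Denominator = 2.79 * 40 = 111.6
  k = 107.8056 / 111.6 = 0.966 W/mK

0.966 W/mK


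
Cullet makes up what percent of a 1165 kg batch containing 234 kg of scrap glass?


Cullet ratio = (cullet mass / total batch mass) * 100
  Ratio = 234 / 1165 * 100 = 20.09%

20.09%


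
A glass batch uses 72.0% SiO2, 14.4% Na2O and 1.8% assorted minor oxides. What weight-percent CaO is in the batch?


Pieces sum to 100%:
  CaO = 100 - (SiO2 + Na2O + others)
  CaO = 100 - (72.0 + 14.4 + 1.8) = 11.8%

11.8%


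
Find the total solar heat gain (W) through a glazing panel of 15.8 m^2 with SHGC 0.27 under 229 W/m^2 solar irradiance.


Solar heat gain: Q = Area * SHGC * Irradiance
  Q = 15.8 * 0.27 * 229 = 976.9 W

976.9 W


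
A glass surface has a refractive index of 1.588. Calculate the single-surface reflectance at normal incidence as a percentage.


Fresnel reflectance at normal incidence:
  R = ((n - 1)/(n + 1))^2
  (n - 1)/(n + 1) = (1.588 - 1)/(1.588 + 1) = 0.227202
  R = 0.227202^2 = 0.0516207
  R(%) = 0.0516207 * 100 = 5.162%

5.162%


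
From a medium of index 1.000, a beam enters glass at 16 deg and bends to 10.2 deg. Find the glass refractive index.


Apply Snell's law: n1 * sin(theta1) = n2 * sin(theta2)
  n2 = n1 * sin(theta1) / sin(theta2)
  sin(16) = 0.275637
  sin(10.2) = 0.177085
  n2 = 1.000 * 0.275637 / 0.177085 = 1.5565

1.5565


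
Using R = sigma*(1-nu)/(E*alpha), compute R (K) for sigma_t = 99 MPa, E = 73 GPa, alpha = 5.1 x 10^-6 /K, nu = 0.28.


Thermal shock resistance: R = sigma * (1 - nu) / (E * alpha)
  Numerator = 99 * (1 - 0.28) = 71.28
  Denominator = 73 * 1000 * (5.1 x 10^-6) = 0.3723
  R = 71.28 / 0.3723 = 191.5 K

191.5 K


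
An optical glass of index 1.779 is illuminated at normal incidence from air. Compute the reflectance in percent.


Fresnel reflectance at normal incidence:
  R = ((n - 1)/(n + 1))^2
  (n - 1)/(n + 1) = (1.779 - 1)/(1.779 + 1) = 0.280317
  R = 0.280317^2 = 0.0785776
  R(%) = 0.0785776 * 100 = 7.858%

7.858%


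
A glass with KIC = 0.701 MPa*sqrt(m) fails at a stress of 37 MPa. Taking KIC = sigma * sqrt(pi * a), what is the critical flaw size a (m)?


Rearrange KIC = sigma * sqrt(pi * a):
  sqrt(pi * a) = KIC / sigma
  sqrt(pi * a) = 0.701 / 37 = 0.018946
  a = (KIC / sigma)^2 / pi
  a = 0.018946^2 / pi = 0.0001143 m

0.0001143 m


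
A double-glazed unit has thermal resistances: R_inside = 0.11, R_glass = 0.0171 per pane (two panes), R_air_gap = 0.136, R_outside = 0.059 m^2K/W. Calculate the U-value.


Total thermal resistance (series):
  R_total = R_in + R_glass + R_air + R_glass + R_out
  R_total = 0.11 + 0.0171 + 0.136 + 0.0171 + 0.059 = 0.3392 m^2K/W
U-value = 1 / R_total = 1 / 0.3392 = 2.948 W/m^2K

2.948 W/m^2K


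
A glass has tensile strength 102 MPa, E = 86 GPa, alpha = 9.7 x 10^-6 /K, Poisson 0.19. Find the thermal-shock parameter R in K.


Thermal shock resistance: R = sigma * (1 - nu) / (E * alpha)
  Numerator = 102 * (1 - 0.19) = 82.62
  Denominator = 86 * 1000 * (9.7 x 10^-6) = 0.8342
  R = 82.62 / 0.8342 = 99.0 K

99.0 K


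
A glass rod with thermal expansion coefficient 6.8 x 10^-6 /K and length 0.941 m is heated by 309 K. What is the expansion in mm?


Thermal expansion formula: dL = alpha * L0 * dT
  dL = (6.8 x 10^-6) * 0.941 * 309 = 0.00197723 m
Convert to mm: 0.00197723 * 1000 = 1.9772 mm

1.9772 mm


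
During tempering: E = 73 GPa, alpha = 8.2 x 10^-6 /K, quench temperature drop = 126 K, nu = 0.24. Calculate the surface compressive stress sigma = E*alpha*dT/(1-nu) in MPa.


Tempering stress: sigma = E * alpha * dT / (1 - nu)
  E (MPa) = 73 * 1000 = 73000
  Numerator = 73000 * (8.2 x 10^-6) * 126 = 75.4236
  Denominator = 1 - 0.24 = 0.76
  sigma = 75.4236 / 0.76 = 99.2 MPa

99.2 MPa


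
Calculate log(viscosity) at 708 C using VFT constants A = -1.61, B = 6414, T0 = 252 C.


VFT equation: log(eta) = A + B / (T - T0)
  T - T0 = 708 - 252 = 456
  B / (T - T0) = 6414 / 456 = 14.066
  log(eta) = -1.61 + 14.066 = 12.456

12.456


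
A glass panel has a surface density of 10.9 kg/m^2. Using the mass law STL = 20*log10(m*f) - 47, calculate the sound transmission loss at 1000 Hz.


Mass law: STL = 20 * log10(m * f) - 47
  m * f = 10.9 * 1000 = 10900
  log10(10900) = 4.03743
  STL = 20 * 4.03743 - 47 = 80.7486 - 47 = 33.7 dB

33.7 dB


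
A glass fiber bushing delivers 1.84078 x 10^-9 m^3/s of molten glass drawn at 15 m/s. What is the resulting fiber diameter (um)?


Cross-sectional area from continuity:
  A = Q / v = 1.84078 x 10^-9 / 15 = 1.227187 x 10^-10 m^2
Diameter from circular cross-section:
  d = sqrt(4A / pi) * 10^6 (m -> um)
  d = sqrt(4 * 1.227187 x 10^-10 / pi) * 10^6 = 12.5 um

12.5 um


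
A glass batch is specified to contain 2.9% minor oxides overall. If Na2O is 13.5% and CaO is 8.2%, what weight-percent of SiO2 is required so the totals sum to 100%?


Known pieces sum to 100%:
  SiO2 = 100 - (others + Na2O + CaO)
  SiO2 = 100 - (2.9 + 13.5 + 8.2) = 75.4%

75.4%


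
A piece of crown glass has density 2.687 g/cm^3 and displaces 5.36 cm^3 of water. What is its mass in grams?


Rearrange rho = m / V:
  m = rho * V
  m = 2.687 * 5.36 = 14.402 g

14.402 g


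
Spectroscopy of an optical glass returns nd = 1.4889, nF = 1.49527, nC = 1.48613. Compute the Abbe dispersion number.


Abbe number formula: Vd = (nd - 1) / (nF - nC)
  nd - 1 = 1.4889 - 1 = 0.4889
  nF - nC = 1.49527 - 1.48613 = 0.00914
  Vd = 0.4889 / 0.00914 = 53.49

53.49


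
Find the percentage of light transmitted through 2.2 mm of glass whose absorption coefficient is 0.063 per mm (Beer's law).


Beer-Lambert law: T = exp(-alpha * thickness)
  exponent = -0.063 * 2.2 = -0.1386
  T = exp(-0.1386) = 0.8706
  Percentage = 0.8706 * 100 = 87.06%

87.06%


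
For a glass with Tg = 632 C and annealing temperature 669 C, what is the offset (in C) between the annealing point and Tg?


Offset = T_anneal - Tg:
  offset = 669 - 632 = 37 C

37 C


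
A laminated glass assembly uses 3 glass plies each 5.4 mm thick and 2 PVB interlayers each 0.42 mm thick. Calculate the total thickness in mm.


Total thickness = glass contribution + PVB contribution
  Glass: 3 * 5.4 = 16.2 mm
  PVB: 2 * 0.42 = 0.84 mm
  Total = 16.2 + 0.84 = 17.04 mm

17.04 mm


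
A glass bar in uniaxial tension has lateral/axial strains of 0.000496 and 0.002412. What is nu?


Poisson's ratio: nu = lateral strain / axial strain
  nu = 0.000496 / 0.002412 = 0.2056

0.2056


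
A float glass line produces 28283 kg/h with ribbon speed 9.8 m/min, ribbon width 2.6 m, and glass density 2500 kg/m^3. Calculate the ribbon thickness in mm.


Ribbon cross-section from mass balance:
  Volume rate = throughput / density = 28283 / 2500 = 11.3132 m^3/h
  thickness = volume rate / (speed * 60 * width), i.e.
  thickness = throughput / (60 * speed * width * density) * 1000
  thickness = 28283 / (60 * 9.8 * 2.6 * 2500) * 1000 = 7.4 mm

7.4 mm


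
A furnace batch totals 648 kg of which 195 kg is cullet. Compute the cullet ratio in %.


Cullet ratio = (cullet mass / total batch mass) * 100
  Ratio = 195 / 648 * 100 = 30.09%

30.09%


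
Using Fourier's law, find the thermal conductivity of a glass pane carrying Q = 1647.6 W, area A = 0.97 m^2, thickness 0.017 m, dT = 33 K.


Fourier's law rearranged: k = Q * t / (A * dT)
  Numerator = 1647.6 * 0.017 = 28.0092
  Denominator = 0.97 * 33 = 32.01
  k = 28.0092 / 32.01 = 0.875 W/mK

0.875 W/mK


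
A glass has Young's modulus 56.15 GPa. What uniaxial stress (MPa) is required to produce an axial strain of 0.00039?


Rearrange E = sigma / epsilon:
  sigma = E * epsilon
  E (MPa) = 56.15 * 1000 = 56150
  sigma = 56150 * 0.00039 = 21.9 MPa

21.9 MPa


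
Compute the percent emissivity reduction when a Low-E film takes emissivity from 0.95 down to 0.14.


Percentage reduction = (1 - coated/uncoated) * 100
  Ratio = 0.14 / 0.95 = 0.1474
  Reduction = (1 - 0.1474) * 100 = 85.3%

85.3%


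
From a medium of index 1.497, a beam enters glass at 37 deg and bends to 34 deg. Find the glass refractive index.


Apply Snell's law: n1 * sin(theta1) = n2 * sin(theta2)
  n2 = n1 * sin(theta1) / sin(theta2)
  sin(37) = 0.601815
  sin(34) = 0.559193
  n2 = 1.497 * 0.601815 / 0.559193 = 1.6111

1.6111


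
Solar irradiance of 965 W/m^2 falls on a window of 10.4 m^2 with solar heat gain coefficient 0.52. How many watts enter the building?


Solar heat gain: Q = Area * SHGC * Irradiance
  Q = 10.4 * 0.52 * 965 = 5218.7 W

5218.7 W


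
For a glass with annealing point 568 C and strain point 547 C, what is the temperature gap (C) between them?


Gap = T_anneal - T_strain:
  gap = 568 - 547 = 21 C

21 C


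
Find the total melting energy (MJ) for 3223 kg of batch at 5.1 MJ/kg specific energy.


Total energy = mass * specific energy
  E = 3223 * 5.1 = 16437.3 MJ

16437.3 MJ


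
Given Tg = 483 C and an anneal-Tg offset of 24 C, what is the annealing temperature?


The annealing temperature is Tg plus the offset:
  T_anneal = 483 + 24 = 507 C

507 C


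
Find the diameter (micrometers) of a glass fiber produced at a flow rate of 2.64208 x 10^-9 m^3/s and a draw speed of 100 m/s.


Cross-sectional area from continuity:
  A = Q / v = 2.64208 x 10^-9 / 100 = 2.64208 x 10^-11 m^2
Diameter from circular cross-section:
  d = sqrt(4A / pi) * 10^6 (m -> um)
  d = sqrt(4 * 2.64208 x 10^-11 / pi) * 10^6 = 5.8 um

5.8 um


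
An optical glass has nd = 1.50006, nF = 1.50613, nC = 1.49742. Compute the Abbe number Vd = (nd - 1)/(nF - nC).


Abbe number formula: Vd = (nd - 1) / (nF - nC)
  nd - 1 = 1.50006 - 1 = 0.50006
  nF - nC = 1.50613 - 1.49742 = 0.00871
  Vd = 0.50006 / 0.00871 = 57.41

57.41


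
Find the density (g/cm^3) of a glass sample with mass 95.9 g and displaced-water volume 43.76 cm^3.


Use the definition of density:
  rho = mass / volume
  rho = 95.9 / 43.76 = 2.191 g/cm^3

2.191 g/cm^3


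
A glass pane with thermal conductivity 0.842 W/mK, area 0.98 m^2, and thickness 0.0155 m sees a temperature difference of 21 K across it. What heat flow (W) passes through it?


Fourier's law: Q = k * A * dT / t
  Q = 0.842 * 0.98 * 21 / 0.0155
  Q = 17.32836 / 0.0155 = 1118 W

1118 W


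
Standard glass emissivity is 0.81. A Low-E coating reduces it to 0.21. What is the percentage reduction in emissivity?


Percentage reduction = (1 - coated/uncoated) * 100
  Ratio = 0.21 / 0.81 = 0.2593
  Reduction = (1 - 0.2593) * 100 = 74.1%

74.1%


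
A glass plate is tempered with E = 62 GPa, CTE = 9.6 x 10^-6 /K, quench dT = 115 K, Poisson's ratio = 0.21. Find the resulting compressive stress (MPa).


Tempering stress: sigma = E * alpha * dT / (1 - nu)
  E (MPa) = 62 * 1000 = 62000
  Numerator = 62000 * (9.6 x 10^-6) * 115 = 68.448
  Denominator = 1 - 0.21 = 0.79
  sigma = 68.448 / 0.79 = 86.6 MPa

86.6 MPa


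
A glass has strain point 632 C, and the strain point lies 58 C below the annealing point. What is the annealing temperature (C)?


T_anneal = T_strain + gap:
  T_anneal = 632 + 58 = 690 C

690 C


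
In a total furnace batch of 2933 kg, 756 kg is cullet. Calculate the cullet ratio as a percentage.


Cullet ratio = (cullet mass / total batch mass) * 100
  Ratio = 756 / 2933 * 100 = 25.78%

25.78%


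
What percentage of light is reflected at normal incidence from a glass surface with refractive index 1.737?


Fresnel reflectance at normal incidence:
  R = ((n - 1)/(n + 1))^2
  (n - 1)/(n + 1) = (1.737 - 1)/(1.737 + 1) = 0.269273
  R = 0.269273^2 = 0.0725079
  R(%) = 0.0725079 * 100 = 7.251%

7.251%


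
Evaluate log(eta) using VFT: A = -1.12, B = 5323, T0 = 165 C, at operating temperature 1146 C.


VFT equation: log(eta) = A + B / (T - T0)
  T - T0 = 1146 - 165 = 981
  B / (T - T0) = 5323 / 981 = 5.426
  log(eta) = -1.12 + 5.426 = 4.306

4.306


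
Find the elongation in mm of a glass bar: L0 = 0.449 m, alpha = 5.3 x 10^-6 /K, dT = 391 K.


Thermal expansion formula: dL = alpha * L0 * dT
  dL = (5.3 x 10^-6) * 0.449 * 391 = 0.00093046 m
Convert to mm: 0.00093046 * 1000 = 0.9305 mm

0.9305 mm


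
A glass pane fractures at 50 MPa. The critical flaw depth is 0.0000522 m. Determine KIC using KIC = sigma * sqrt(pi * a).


Fracture toughness: KIC = sigma * sqrt(pi * a)
  pi * a = pi * 0.0000522 = 0.000163991
  sqrt(pi * a) = 0.012806
  KIC = 50 * 0.012806 = 0.64 MPa*sqrt(m)

0.64 MPa*sqrt(m)


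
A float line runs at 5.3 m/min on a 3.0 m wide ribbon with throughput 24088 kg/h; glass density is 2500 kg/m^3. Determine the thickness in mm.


Ribbon cross-section from mass balance:
  Volume rate = throughput / density = 24088 / 2500 = 9.6352 m^3/h
  thickness = volume rate / (speed * 60 * width), i.e.
  thickness = throughput / (60 * speed * width * density) * 1000
  thickness = 24088 / (60 * 5.3 * 3.0 * 2500) * 1000 = 10.1 mm

10.1 mm


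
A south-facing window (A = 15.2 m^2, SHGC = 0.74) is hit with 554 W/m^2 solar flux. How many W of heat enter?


Solar heat gain: Q = Area * SHGC * Irradiance
  Q = 15.2 * 0.74 * 554 = 6231.4 W

6231.4 W


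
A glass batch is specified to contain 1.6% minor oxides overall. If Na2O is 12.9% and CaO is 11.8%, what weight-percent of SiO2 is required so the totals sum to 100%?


Known pieces sum to 100%:
  SiO2 = 100 - (others + Na2O + CaO)
  SiO2 = 100 - (1.6 + 12.9 + 11.8) = 73.7%

73.7%


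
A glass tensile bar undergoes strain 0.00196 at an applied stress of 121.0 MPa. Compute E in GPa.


Young's modulus: E = stress / strain
  E = 121.0 MPa / 0.00196 = 61734.69 MPa
Convert to GPa: 61734.69 / 1000 = 61.73 GPa

61.73 GPa


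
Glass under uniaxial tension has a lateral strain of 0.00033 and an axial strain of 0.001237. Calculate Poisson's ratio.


Poisson's ratio: nu = lateral strain / axial strain
  nu = 0.00033 / 0.001237 = 0.2668

0.2668


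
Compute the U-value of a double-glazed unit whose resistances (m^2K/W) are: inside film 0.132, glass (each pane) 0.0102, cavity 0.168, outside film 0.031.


Total thermal resistance (series):
  R_total = R_in + R_glass + R_air + R_glass + R_out
  R_total = 0.132 + 0.0102 + 0.168 + 0.0102 + 0.031 = 0.3514 m^2K/W
U-value = 1 / R_total = 1 / 0.3514 = 2.846 W/m^2K

2.846 W/m^2K


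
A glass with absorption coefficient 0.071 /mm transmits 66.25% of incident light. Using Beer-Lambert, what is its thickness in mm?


Rearrange T = exp(-alpha * thickness):
  thickness = -ln(T) / alpha
  T = 66.25/100 = 0.6625
  ln(T) = -0.41173
  -ln(T) = 0.41173
  thickness = 0.41173 / 0.071 = 5.8 mm

5.8 mm


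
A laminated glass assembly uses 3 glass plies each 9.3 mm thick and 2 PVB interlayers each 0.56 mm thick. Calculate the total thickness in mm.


Total thickness = glass contribution + PVB contribution
  Glass: 3 * 9.3 = 27.9 mm
  PVB: 2 * 0.56 = 1.12 mm
  Total = 27.9 + 1.12 = 29.02 mm

29.02 mm


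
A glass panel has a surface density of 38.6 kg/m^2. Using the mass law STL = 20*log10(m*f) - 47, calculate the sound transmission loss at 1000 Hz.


Mass law: STL = 20 * log10(m * f) - 47
  m * f = 38.6 * 1000 = 38600
  log10(38600) = 4.58659
  STL = 20 * 4.58659 - 47 = 91.7318 - 47 = 44.7 dB

44.7 dB


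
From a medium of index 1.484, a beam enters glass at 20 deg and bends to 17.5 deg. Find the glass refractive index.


Apply Snell's law: n1 * sin(theta1) = n2 * sin(theta2)
  n2 = n1 * sin(theta1) / sin(theta2)
  sin(20) = 0.34202
  sin(17.5) = 0.300706
  n2 = 1.484 * 0.34202 / 0.300706 = 1.6879

1.6879


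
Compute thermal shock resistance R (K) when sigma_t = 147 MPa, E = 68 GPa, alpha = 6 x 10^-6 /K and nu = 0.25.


Thermal shock resistance: R = sigma * (1 - nu) / (E * alpha)
  Numerator = 147 * (1 - 0.25) = 110.25
  Denominator = 68 * 1000 * (6 x 10^-6) = 0.408
  R = 110.25 / 0.408 = 270.2 K

270.2 K
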